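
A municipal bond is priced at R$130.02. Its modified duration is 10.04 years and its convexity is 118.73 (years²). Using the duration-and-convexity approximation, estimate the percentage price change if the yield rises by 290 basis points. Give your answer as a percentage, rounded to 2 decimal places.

Duration effect: -D_mod·Δy = -10.04 × (+0.029) = -0.291160
Convexity effect: ½·C·(Δy)² = 0.5 × 118.73 × (0.029)² = +0.049925965
ΔP/P ≈ -0.291160 + 0.049925965 = -0.241234035
= -24.1234035%.

-24.12%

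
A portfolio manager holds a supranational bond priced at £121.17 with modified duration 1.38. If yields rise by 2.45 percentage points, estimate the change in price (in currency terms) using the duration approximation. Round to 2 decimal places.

Duration approximation: ΔP/P ≈ -D_mod · Δy = -1.38 × (+0.0245) = -0.033810.
ΔP ≈ 121.17 × (-0.033810) = -4.0967577.

-£4.10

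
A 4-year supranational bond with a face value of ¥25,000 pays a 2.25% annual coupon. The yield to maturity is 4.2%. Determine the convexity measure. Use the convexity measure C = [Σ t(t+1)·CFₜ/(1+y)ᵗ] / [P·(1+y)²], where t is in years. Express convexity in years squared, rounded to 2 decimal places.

With y = 0.042:
  t   CF        PV=CF/(1+0.042)^t    t·PV        t(t+1)·PV
  1       562.50       539.8273       539.8273       1,079.6545
  2       562.50       518.0684     1,036.1368       3,108.4103
  3       562.50       497.1865     1,491.5596       5,966.2386
  4    25,562.50    21,683.6530    86,734.6122     433,673.0608
  Σ                 23,238.7352    89,802.1358     443,827.3642
P = 23,238.7352.
Convexity = Σ t(t+1)·PV / [P·(1+y)²] = 443,827.3642 / (23,238.7352 × 1.085764) = 17.59001.

17.59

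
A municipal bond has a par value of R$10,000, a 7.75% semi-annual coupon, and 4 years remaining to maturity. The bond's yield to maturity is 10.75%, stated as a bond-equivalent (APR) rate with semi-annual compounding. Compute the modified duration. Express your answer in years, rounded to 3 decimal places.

Periodic yield y = 0.05375. First find Macaulay duration:
  t   CF        PV=CF/(1+0.05375)^t    t·PV
  1       387.50       367.7343       367.7343
  2       387.50       348.9768       697.9536
  3       387.50       331.1761       993.5282
  4       387.50       314.2833     1,257.1333
  5       387.50       298.2523     1,491.2614
  6       387.50       283.0389     1,698.2336
  7       387.50       268.6016     1,880.2112
  8    10,387.50     6,832.9829    54,663.8634
  Σ                  9,045.0462    63,049.9190
P = 9,045.0462; Macaulay duration = 63,049.9190 / 9,045.0462 = 6.97066 half-year periods = 3.48533 years.
Modified duration = D_Mac / (1 + y) = 3.48533 / 1.05375 = 3.30755 years.

3.308 years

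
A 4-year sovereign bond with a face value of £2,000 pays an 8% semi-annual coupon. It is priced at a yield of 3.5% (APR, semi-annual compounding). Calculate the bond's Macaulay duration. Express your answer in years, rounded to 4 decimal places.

3.5441 years

Periodic yield y = 0.0175. Discount each cash flow and weight by its period:
  t   CF        PV=CF/(1+0.0175)^t    t·PV
  1        80.00        78.6241        78.6241
  2        80.00        77.2718       154.5436
  3        80.00        75.9428       227.8285
  4        80.00        74.6367       298.5467
  5        80.00        73.3530       366.7650
  6        80.00        72.0914       432.5484
  7        80.00        70.8515       495.9605
  8     2,080.00     1,810.4561    14,483.6486
  Σ                  2,333.2274    16,538.4654
Price P = Σ PV = 2,333.2274.
Macaulay duration = Σ(t·PV) / P = 16,538.4654 / 2,333.2274 = 7.08824 half-year periods.
In years: 7.08824 / 2 = 3.54412 years.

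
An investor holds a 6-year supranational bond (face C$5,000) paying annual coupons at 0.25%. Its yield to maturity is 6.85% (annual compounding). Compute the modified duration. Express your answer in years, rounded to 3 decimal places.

Periodic yield y = 0.0685. First find Macaulay duration:
  t   CF        PV=CF/(1+0.0685)^t    t·PV
  1        12.50        11.6986        11.6986
  2        12.50        10.9487        21.8973
  3        12.50        10.2468        30.7403
  4        12.50         9.5899        38.3594
  5        12.50         8.9751        44.8753
  6     5,012.50     3,368.2726    20,209.6353
  Σ                  3,419.7315    20,357.2063
P = 3,419.7315; Macaulay duration = 20,357.2063 / 3,419.7315 = 5.95287 years.
Modified duration = D_Mac / (1 + y) = 5.95287 / 1.0685 = 5.57124 years.

5.571 years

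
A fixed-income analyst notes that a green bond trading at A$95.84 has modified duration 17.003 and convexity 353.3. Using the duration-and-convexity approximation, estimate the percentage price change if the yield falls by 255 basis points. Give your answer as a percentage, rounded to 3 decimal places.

Duration effect: -D_mod·Δy = -17.003 × (-0.0255) = +0.4335765
Convexity effect: ½·C·(Δy)² = 0.5 × 353.3 × (-0.0255)² = +0.1148666625
ΔP/P ≈ +0.4335765 + 0.1148666625 = +0.5484431625
= +54.84431625%.

+54.844%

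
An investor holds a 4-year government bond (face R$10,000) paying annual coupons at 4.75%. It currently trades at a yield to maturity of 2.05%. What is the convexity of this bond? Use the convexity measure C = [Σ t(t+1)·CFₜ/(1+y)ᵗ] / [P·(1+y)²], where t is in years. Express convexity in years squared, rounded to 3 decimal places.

17.608

With y = 0.0205:
  t   CF        PV=CF/(1+0.0205)^t    t·PV        t(t+1)·PV
  1       475.00       465.4581       465.4581         930.9162
  2       475.00       456.1079       912.2158       2,736.6474
  3       475.00       446.9455     1,340.8365       5,363.3462
  4    10,475.00     9,658.3290    38,633.3160     193,166.5802
  Σ                 11,026.8405    41,351.8265     202,197.4899
P = 11,026.8405.
Convexity = Σ t(t+1)·PV / [P·(1+y)²] = 202,197.4899 / (11,026.8405 × 1.041420) = 17.60754.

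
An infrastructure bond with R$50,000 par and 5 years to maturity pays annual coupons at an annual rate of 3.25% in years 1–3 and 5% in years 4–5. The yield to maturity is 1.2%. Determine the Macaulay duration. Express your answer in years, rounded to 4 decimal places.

4.7049 years

Periodic yield y = 0.012. Discount each cash flow and weight by its year:
  t   CF        PV=CF/(1+0.012)^t    t·PV
  1     1,625.00     1,605.7312     1,605.7312
  2     1,625.00     1,586.6909     3,173.3819
  3     1,625.00     1,567.8764     4,703.6293
  4     2,500.00     2,383.5154     9,534.0615
  5    52,500.00    49,460.2994   247,301.4970
  Σ                 56,604.1133   266,318.3008
Price P = Σ PV = 56,604.1133.
Macaulay duration = Σ(t·PV) / P = 266,318.3008 / 56,604.1133 = 4.70493 years.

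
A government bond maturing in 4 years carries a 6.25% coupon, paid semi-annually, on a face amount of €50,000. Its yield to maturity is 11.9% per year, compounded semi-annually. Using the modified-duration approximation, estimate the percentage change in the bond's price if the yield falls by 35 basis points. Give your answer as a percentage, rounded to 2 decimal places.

+1.17%

Periodic yield y = 0.0595. Modified duration first:
  t   CF        PV=CF/(1+0.0595)^t    t·PV
  1     1,562.50     1,474.7522     1,474.7522
  2     1,562.50     1,391.9323     2,783.8645
  3     1,562.50     1,313.7634     3,941.2901
  4     1,562.50     1,239.9843     4,959.9371
  5     1,562.50     1,170.3485     5,851.7427
  6     1,562.50     1,104.6235     6,627.7407
  7     1,562.50     1,042.5894     7,298.1257
  8    51,562.50    32,473.2890   259,786.3119
  Σ                 41,211.2825   292,723.7651
P = 41,211.2825; D_Mac = 7.10300 half-year periods = 3.55150 yrs; D_mod = 3.55150/(1+0.0595) = 3.35205 yrs.
ΔP/P ≈ -D_mod · Δy = -3.35205 × (-0.0035) = +0.011732 = +1.1732%.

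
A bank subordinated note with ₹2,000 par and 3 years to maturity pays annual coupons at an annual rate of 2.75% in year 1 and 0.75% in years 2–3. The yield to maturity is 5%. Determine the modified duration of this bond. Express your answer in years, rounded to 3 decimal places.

Periodic yield y = 0.05. First find Macaulay duration:
  t   CF        PV=CF/(1+0.05)^t    t·PV
  1        55.00        52.3810        52.3810
  2        15.00        13.6054        27.2109
  3     2,015.00     1,740.6328     5,221.8983
  Σ                  1,806.6192     5,301.4901
P = 1,806.6192; Macaulay duration = 5,301.4901 / 1,806.6192 = 2.93448 years.
Modified duration = D_Mac / (1 + y) = 2.93448 / 1.05 = 2.79474 years.

2.795 years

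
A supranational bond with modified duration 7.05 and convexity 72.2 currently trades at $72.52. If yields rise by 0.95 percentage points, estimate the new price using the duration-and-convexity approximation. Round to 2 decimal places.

Duration effect: -D_mod·Δy = -7.05 × (+0.0095) = -0.066975
Convexity effect: ½·C·(Δy)² = 0.5 × 72.2 × (0.0095)² = +0.003258025
ΔP/P ≈ -0.066975 + 0.003258025 = -0.063716975
New price ≈ 72.52 × (1 - 0.063716975) = 67.899244973.

$67.90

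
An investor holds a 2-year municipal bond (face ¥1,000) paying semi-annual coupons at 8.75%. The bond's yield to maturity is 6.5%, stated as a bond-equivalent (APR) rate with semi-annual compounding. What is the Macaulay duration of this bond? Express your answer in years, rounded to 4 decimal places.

1.8805 years

Periodic yield y = 0.0325. Discount each cash flow and weight by its period:
  t   CF        PV=CF/(1+0.0325)^t    t·PV
  1        43.75        42.3729        42.3729
  2        43.75        41.0391        82.0782
  3        43.75        39.7473       119.2420
  4     1,043.75       918.4092     3,673.6370
  Σ                  1,041.5686     3,917.3301
Price P = Σ PV = 1,041.5686.
Macaulay duration = Σ(t·PV) / P = 3,917.3301 / 1,041.5686 = 3.76099 half-year periods.
In years: 3.76099 / 2 = 1.88050 years.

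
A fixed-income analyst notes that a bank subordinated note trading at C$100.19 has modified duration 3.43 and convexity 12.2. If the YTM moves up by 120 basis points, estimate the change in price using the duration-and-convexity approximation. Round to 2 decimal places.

Duration effect: -D_mod·Δy = -3.43 × (+0.012) = -0.041160
Convexity effect: ½·C·(Δy)² = 0.5 × 12.2 × (0.012)² = +0.0008784
ΔP/P ≈ -0.041160 + 0.0008784 = -0.0402816
ΔP ≈ 100.19 × (-0.0402816) = -4.035813504.

-C$4.04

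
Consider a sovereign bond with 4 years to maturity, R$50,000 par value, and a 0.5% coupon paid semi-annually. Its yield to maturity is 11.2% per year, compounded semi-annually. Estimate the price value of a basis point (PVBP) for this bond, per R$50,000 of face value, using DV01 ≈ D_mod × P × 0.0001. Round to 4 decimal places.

R$12.4051

Periodic yield y = 0.056.
  t   CF        PV=CF/(1+0.056)^t    t·PV
  1       125.00       118.3712       118.3712
  2       125.00       112.0940       224.1879
  3       125.00       106.1496       318.4487
  4       125.00       100.5204       402.0817
  5       125.00        95.1898       475.9490
  6       125.00        90.1419       540.8511
  7       125.00        85.3616       597.5313
  8    50,125.00    32,414.7771   259,318.2171
  Σ                 33,122.6056   261,995.6381
P = 33,122.6056; D_Mac = 7.90987 half-year periods = 3.95494 yrs; D_mod = 3.74521 yrs.
DV01 ≈ 3.74521 × 33,122.6056 × 0.0001 = 12.405096.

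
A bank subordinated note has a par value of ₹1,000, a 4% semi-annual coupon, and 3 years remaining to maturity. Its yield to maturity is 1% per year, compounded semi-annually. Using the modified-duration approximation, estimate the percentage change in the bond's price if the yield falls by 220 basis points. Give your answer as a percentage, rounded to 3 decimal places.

+6.269%

Periodic yield y = 0.005. Modified duration first:
  t   CF        PV=CF/(1+0.005)^t    t·PV
  1        20.00        19.9005        19.9005
  2        20.00        19.8015        39.6030
  3        20.00        19.7030        59.1089
  4        20.00        19.6050        78.4198
  5        20.00        19.5074        97.5371
  6     1,020.00       989.9284     5,939.5706
  Σ                  1,088.4458     6,234.1399
P = 1,088.4458; D_Mac = 5.72756 half-year periods = 2.86378 yrs; D_mod = 2.86378/(1+0.005) = 2.84953 yrs.
ΔP/P ≈ -D_mod · Δy = -2.84953 × (-0.022) = +0.062690 = +6.2690%.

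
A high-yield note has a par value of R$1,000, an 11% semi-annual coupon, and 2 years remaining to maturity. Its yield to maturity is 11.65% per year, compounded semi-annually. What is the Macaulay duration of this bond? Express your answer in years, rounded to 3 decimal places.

1.848 years

Periodic yield y = 0.05825. Discount each cash flow and weight by its period:
  t   CF        PV=CF/(1+0.05825)^t    t·PV
  1        55.00        51.9726        51.9726
  2        55.00        49.1118        98.2237
  3        55.00        46.4085       139.2256
  4     1,055.00       841.2002     3,364.8007
  Σ                    988.6931     3,654.2225
Price P = Σ PV = 988.6931.
Macaulay duration = Σ(t·PV) / P = 3,654.2225 / 988.6931 = 3.69601 half-year periods.
In years: 3.69601 / 2 = 1.84801 years.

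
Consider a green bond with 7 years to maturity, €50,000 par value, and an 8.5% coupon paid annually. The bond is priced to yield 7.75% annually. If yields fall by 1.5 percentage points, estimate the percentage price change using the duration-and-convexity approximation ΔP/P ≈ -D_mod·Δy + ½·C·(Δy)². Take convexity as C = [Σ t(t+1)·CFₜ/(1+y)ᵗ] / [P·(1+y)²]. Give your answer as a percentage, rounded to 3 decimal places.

With y = 0.0775:
  t   CF        PV=CF/(1+0.0775)^t    t·PV        t(t+1)·PV
  1     4,250.00     3,944.3155     3,944.3155       7,888.6311
  2     4,250.00     3,660.6177     7,321.2354      21,963.7061
  3     4,250.00     3,397.3250    10,191.9750      40,767.8999
  4     4,250.00     3,152.9698    12,611.8793      63,059.3965
  5     4,250.00     2,926.1901    14,630.9505      87,785.7028
  6     4,250.00     2,715.7217    16,294.3300     114,060.3100
  7    54,250.00    32,172.0541   225,204.3789   1,801,635.0311
  Σ                 51,969.1939   290,199.0645   2,137,160.6774
P = 51,969.1939; D_Mac = 5.58406 yrs; D_mod = 5.18242 yrs; C = 35.42066.
Duration effect: -5.18242 × (-0.015) = +0.077736
Convexity effect: 0.5 × 35.42066 × (-0.015)² = +0.0039848
ΔP/P ≈ +0.077736 + 0.0039848 = +0.081721 = +8.1721%.

+8.172%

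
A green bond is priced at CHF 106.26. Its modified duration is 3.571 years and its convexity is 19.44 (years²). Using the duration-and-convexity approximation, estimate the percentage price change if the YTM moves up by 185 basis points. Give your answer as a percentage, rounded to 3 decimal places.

Duration effect: -D_mod·Δy = -3.571 × (+0.0185) = -0.0660635
Convexity effect: ½·C·(Δy)² = 0.5 × 19.44 × (0.0185)² = +0.00332667
ΔP/P ≈ -0.0660635 + 0.00332667 = -0.06273683
= -6.273683%.

-6.274%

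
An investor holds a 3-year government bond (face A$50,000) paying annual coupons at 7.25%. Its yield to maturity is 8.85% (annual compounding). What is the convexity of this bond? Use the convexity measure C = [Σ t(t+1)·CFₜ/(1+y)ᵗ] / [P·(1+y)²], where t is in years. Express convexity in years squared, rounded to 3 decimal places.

With y = 0.0885:
  t   CF        PV=CF/(1+0.0885)^t    t·PV        t(t+1)·PV
  1     3,625.00     3,330.2710     3,330.2710       6,660.5420
  2     3,625.00     3,059.5048     6,119.0097      18,357.0290
  3    53,625.00    41,579.7626   124,739.2877     498,957.1508
  Σ                 47,969.5384   134,188.5684     523,974.7219
P = 47,969.5384.
Convexity = Σ t(t+1)·PV / [P·(1+y)²] = 523,974.7219 / (47,969.5384 × 1.184832) = 9.21909.

9.219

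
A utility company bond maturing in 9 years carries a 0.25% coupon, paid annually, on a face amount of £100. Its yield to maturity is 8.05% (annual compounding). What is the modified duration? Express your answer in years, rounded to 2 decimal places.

Periodic yield y = 0.0805. First find Macaulay duration:
  t   CF        PV=CF/(1+0.0805)^t    t·PV
  1         0.25         0.2314         0.2314
  2         0.25         0.2141         0.4283
  3         0.25         0.1982         0.5945
  4         0.25         0.1834         0.7337
  5         0.25         0.1698         0.8488
  6         0.25         0.1571         0.9426
  7         0.25         0.1454         1.0178
  8         0.25         0.1346         1.0765
  9       100.25        49.9415       449.4734
  Σ                     51.3754       455.3470
P = 51.3754; Macaulay duration = 455.3470 / 51.3754 = 8.86313 years.
Modified duration = D_Mac / (1 + y) = 8.86313 / 1.0805 = 8.20280 years.

8.20 years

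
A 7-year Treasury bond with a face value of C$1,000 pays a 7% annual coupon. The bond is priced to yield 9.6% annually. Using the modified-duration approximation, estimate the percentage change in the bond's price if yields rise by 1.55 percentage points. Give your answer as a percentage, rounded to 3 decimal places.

-8.015%

Periodic yield y = 0.096. Modified duration first:
  t   CF        PV=CF/(1+0.096)^t    t·PV
  1        70.00        63.8686        63.8686
  2        70.00        58.2743       116.5486
  3        70.00        53.1700       159.5099
  4        70.00        48.5127       194.0510
  5        70.00        44.2635       221.3173
  6        70.00        40.3864       242.3182
  7     1,070.00       563.2613     3,942.8290
  Σ                    871.7367     4,940.4424
P = 871.7367; D_Mac = 5.66736 yrs; D_mod = 5.66736/(1+0.096) = 5.17095 yrs.
ΔP/P ≈ -D_mod · Δy = -5.17095 × (+0.0155) = -0.080150 = -8.0150%.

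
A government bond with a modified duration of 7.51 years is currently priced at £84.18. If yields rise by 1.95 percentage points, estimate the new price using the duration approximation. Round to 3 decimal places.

Duration approximation: ΔP/P ≈ -D_mod · Δy = -7.51 × (+0.0195) = -0.146445.
New price ≈ 84.18 × (1 - 0.146445) = 71.8522599.

£71.852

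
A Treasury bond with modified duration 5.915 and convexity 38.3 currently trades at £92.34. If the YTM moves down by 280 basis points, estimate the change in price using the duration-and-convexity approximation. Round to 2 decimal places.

Duration effect: -D_mod·Δy = -5.915 × (-0.028) = +0.165620
Convexity effect: ½·C·(Δy)² = 0.5 × 38.3 × (-0.028)² = +0.0150136
ΔP/P ≈ +0.165620 + 0.0150136 = +0.1806336
ΔP ≈ 92.34 × (+0.1806336) = +16.679706624.

+£16.68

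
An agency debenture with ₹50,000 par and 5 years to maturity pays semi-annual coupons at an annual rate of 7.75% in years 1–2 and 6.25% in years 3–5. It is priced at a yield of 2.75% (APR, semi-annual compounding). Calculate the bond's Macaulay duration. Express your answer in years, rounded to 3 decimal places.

4.347 years

Periodic yield y = 0.01375. Discount each cash flow and weight by its period:
  t   CF        PV=CF/(1+0.01375)^t    t·PV
  1     1,937.50     1,911.2207     1,911.2207
  2     1,937.50     1,885.2979     3,770.5957
  3     1,937.50     1,859.7266     5,579.1799
  4     1,937.50     1,834.5022     7,338.0089
  5     1,562.50     1,459.3709     7,296.8546
  6     1,562.50     1,439.5767     8,637.4605
  7     1,562.50     1,420.0510     9,940.3573
  8     1,562.50     1,400.7902    11,206.3214
  9     1,562.50     1,381.7906    12,436.1150
  10   51,562.50    44,980.6051   449,806.0512
  Σ                 59,572.9320   517,922.1653
Price P = Σ PV = 59,572.9320.
Macaulay duration = Σ(t·PV) / P = 517,922.1653 / 59,572.9320 = 8.69392 half-year periods.
In years: 8.69392 / 2 = 4.34696 years.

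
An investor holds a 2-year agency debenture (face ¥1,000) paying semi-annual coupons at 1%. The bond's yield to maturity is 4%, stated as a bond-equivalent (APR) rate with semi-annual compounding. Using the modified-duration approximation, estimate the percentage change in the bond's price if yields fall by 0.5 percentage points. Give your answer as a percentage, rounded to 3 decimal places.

+0.973%

Periodic yield y = 0.02. Modified duration first:
  t   CF        PV=CF/(1+0.02)^t    t·PV
  1         5.00         4.9020         4.9020
  2         5.00         4.8058         9.6117
  3         5.00         4.7116        14.1348
  4     1,005.00       928.4647     3,713.8586
  Σ                    942.8841     3,742.5071
P = 942.8841; D_Mac = 3.96921 half-year periods = 1.98461 yrs; D_mod = 1.98461/(1+0.02) = 1.94569 yrs.
ΔP/P ≈ -D_mod · Δy = -1.94569 × (-0.005) = +0.009728 = +0.9728%.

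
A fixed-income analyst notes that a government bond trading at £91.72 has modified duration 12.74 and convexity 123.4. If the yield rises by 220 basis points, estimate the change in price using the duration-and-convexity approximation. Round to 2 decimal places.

Duration effect: -D_mod·Δy = -12.74 × (+0.022) = -0.280280
Convexity effect: ½·C·(Δy)² = 0.5 × 123.4 × (0.022)² = +0.0298628
ΔP/P ≈ -0.280280 + 0.0298628 = -0.2504172
ΔP ≈ 91.72 × (-0.2504172) = -22.968265584.

-£22.97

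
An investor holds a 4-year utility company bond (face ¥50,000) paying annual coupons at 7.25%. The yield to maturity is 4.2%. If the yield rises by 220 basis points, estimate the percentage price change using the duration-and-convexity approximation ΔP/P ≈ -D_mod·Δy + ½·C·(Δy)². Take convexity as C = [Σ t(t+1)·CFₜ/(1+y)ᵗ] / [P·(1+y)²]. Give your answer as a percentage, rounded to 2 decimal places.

With y = 0.042:
  t   CF        PV=CF/(1+0.042)^t    t·PV        t(t+1)·PV
  1     3,625.00     3,478.8868     3,478.8868       6,957.7735
  2     3,625.00     3,338.6629     6,677.3258      20,031.9775
  3     3,625.00     3,204.0911     9,612.2733      38,449.0931
  4    53,625.00    45,487.9567   181,951.8270     909,759.1348
  Σ                 55,509.5975   201,720.3128     975,197.9789
P = 55,509.5975; D_Mac = 3.63397 yrs; D_mod = 3.48750 yrs; C = 16.18040.
Duration effect: -3.48750 × (+0.022) = -0.076725
Convexity effect: 0.5 × 16.18040 × (0.022)² = +0.0039157
ΔP/P ≈ -0.076725 + 0.0039157 = -0.072809 = -7.2809%.

-7.28%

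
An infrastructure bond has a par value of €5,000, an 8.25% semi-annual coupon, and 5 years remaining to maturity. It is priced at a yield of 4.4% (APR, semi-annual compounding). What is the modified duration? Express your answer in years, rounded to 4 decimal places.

Periodic yield y = 0.022. First find Macaulay duration:
  t   CF        PV=CF/(1+0.022)^t    t·PV
  1       206.25       201.8102       201.8102
  2       206.25       197.4659       394.9319
  3       206.25       193.2152       579.6456
  4       206.25       189.0560       756.2238
  5       206.25       184.9863       924.9313
  6       206.25       181.0042     1,086.0250
  7       206.25       177.1078     1,239.7546
  8       206.25       173.2953     1,386.3624
  9       206.25       169.5649     1,526.0839
  10    5,206.25     4,188.0905    41,880.9053
  Σ                  5,855.5962    49,976.6740
P = 5,855.5962; Macaulay duration = 49,976.6740 / 5,855.5962 = 8.53486 half-year periods = 4.26743 years.
Modified duration = D_Mac / (1 + y) = 4.26743 / 1.022 = 4.17557 years.

4.1756 years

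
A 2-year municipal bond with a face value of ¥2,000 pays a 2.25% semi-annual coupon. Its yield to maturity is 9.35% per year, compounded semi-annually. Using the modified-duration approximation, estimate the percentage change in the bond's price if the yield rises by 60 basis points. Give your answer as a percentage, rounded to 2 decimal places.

-1.13%

Periodic yield y = 0.04675. Modified duration first:
  t   CF        PV=CF/(1+0.04675)^t    t·PV
  1        22.50        21.4951        21.4951
  2        22.50        20.5351        41.0702
  3        22.50        19.6179        58.8538
  4     2,022.50     1,684.6770     6,738.7081
  Σ                  1,746.3252     6,860.1272
P = 1,746.3252; D_Mac = 3.92832 half-year periods = 1.96416 yrs; D_mod = 1.96416/(1+0.04675) = 1.87644 yrs.
ΔP/P ≈ -D_mod · Δy = -1.87644 × (+0.006) = -0.011259 = -1.1259%.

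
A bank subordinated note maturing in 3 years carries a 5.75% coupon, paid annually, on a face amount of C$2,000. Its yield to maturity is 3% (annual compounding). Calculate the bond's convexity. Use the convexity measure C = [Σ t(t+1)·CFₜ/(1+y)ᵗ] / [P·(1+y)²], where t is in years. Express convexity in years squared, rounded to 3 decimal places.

10.539

With y = 0.03:
  t   CF        PV=CF/(1+0.03)^t    t·PV        t(t+1)·PV
  1       115.00       111.6505       111.6505         223.3010
  2       115.00       108.3985       216.7971         650.3912
  3     2,115.00     1,935.5246     5,806.5738      23,226.2953
  Σ                  2,155.5736     6,135.0214      24,099.9875
P = 2,155.5736.
Convexity = Σ t(t+1)·PV / [P·(1+y)²] = 24,099.9875 / (2,155.5736 × 1.060900) = 10.53852.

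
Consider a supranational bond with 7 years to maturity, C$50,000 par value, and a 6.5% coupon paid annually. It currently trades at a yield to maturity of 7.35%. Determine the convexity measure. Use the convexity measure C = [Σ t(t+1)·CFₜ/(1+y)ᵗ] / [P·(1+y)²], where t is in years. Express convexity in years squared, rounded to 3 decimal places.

With y = 0.0735:
  t   CF        PV=CF/(1+0.0735)^t    t·PV        t(t+1)·PV
  1     3,250.00     3,027.4802     3,027.4802       6,054.9604
  2     3,250.00     2,820.1958     5,640.3916      16,921.1749
  3     3,250.00     2,627.1037     7,881.3111      31,525.2443
  4     3,250.00     2,447.2321     9,788.9285      48,944.6426
  5     3,250.00     2,279.6759    11,398.3797      68,390.2784
  6     3,250.00     2,123.5919    12,741.5516      89,190.8615
  7    53,250.00    32,411.9582   226,883.7077   1,815,069.6615
  Σ                 47,737.2380   277,361.7505   2,076,096.8236
P = 47,737.2380.
Convexity = Σ t(t+1)·PV / [P·(1+y)²] = 2,076,096.8236 / (47,737.2380 × 1.152402) = 37.73864.

37.739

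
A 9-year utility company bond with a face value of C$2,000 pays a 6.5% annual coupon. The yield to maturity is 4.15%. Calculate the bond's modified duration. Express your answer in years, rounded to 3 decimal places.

Periodic yield y = 0.0415. First find Macaulay duration:
  t   CF        PV=CF/(1+0.0415)^t    t·PV
  1       130.00       124.8200       124.8200
  2       130.00       119.8463       239.6927
  3       130.00       115.0709       345.2127
  4       130.00       110.4857       441.9430
  5       130.00       106.0833       530.4165
  6       130.00       101.8563       611.1375
  7       130.00        97.7977       684.5836
  8       130.00        93.9008       751.2062
  9     2,130.00     1,477.2233    13,295.0093
  Σ                  2,347.0842    17,024.0214
P = 2,347.0842; Macaulay duration = 17,024.0214 / 2,347.0842 = 7.25326 years.
Modified duration = D_Mac / (1 + y) = 7.25326 / 1.0415 = 6.96425 years.

6.964 years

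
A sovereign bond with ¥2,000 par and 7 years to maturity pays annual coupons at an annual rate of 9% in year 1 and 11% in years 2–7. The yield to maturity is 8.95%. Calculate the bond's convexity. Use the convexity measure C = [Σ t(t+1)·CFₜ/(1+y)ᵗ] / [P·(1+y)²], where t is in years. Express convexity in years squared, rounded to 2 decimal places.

32.87

With y = 0.0895:
  t   CF        PV=CF/(1+0.0895)^t    t·PV        t(t+1)·PV
  1       180.00       165.2134       165.2134         330.4268
  2       220.00       185.3396       370.6792       1,112.0376
  3       220.00       170.1144       510.3431       2,041.3723
  4       220.00       156.1398       624.5594       3,122.7969
  5       220.00       143.3133       716.5665       4,299.3991
  6       220.00       131.5404       789.2426       5,524.6983
  7     2,220.00     1,218.3227     8,528.2588      68,226.0706
  Σ                  2,169.9836    11,704.8630      84,656.8016
P = 2,169.9836.
Convexity = Σ t(t+1)·PV / [P·(1+y)²] = 84,656.8016 / (2,169.9836 × 1.187010) = 32.86631.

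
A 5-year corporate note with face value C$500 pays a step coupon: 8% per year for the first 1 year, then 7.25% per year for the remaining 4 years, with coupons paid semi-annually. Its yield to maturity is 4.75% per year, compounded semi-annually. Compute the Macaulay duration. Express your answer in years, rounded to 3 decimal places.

4.302 years

Periodic yield y = 0.02375. Discount each cash flow and weight by its period:
  t   CF        PV=CF/(1+0.02375)^t    t·PV
  1       20.000        19.5360        19.5360
  2       20.000        19.0828        38.1656
  3       18.125        16.8926        50.6778
  4       18.125        16.5007        66.0028
  5       18.125        16.1179        80.5895
  6       18.125        15.7440        94.4639
  7       18.125        15.3787       107.6511
  8       18.125        15.0220       120.1757
  9       18.125        14.6735       132.0612
  10     518.125       409.7278     4,097.2777
  Σ                    558.6759     4,806.6013
Price P = Σ PV = 558.6759.
Macaulay duration = Σ(t·PV) / P = 4,806.6013 / 558.6759 = 8.60356 half-year periods.
In years: 8.60356 / 2 = 4.30178 years.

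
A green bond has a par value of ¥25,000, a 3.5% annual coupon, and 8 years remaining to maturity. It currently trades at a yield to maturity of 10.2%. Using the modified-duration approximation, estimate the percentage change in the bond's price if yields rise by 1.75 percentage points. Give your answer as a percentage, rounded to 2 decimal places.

-10.88%

Periodic yield y = 0.102. Modified duration first:
  t   CF        PV=CF/(1+0.102)^t    t·PV
  1       875.00       794.0109       794.0109
  2       875.00       720.5180     1,441.0361
  3       875.00       653.8276     1,961.4829
  4       875.00       593.3100     2,373.2400
  5       875.00       538.3938     2,691.9692
  6       875.00       488.5607     2,931.3639
  7       875.00       443.3400     3,103.3798
  8    25,875.00    11,896.7299    95,173.8394
  Σ                 16,128.6910   110,470.3222
P = 16,128.6910; D_Mac = 6.84930 yrs; D_mod = 6.84930/(1+0.102) = 6.21534 yrs.
ΔP/P ≈ -D_mod · Δy = -6.21534 × (+0.0175) = -0.108768 = -10.8768%.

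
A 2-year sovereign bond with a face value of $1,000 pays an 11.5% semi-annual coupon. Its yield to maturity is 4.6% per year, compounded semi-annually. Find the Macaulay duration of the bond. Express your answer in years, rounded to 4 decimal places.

Periodic yield y = 0.023. Discount each cash flow and weight by its period:
  t   CF        PV=CF/(1+0.023)^t    t·PV
  1        57.50        56.2072        56.2072
  2        57.50        54.9435       109.8871
  3        57.50        53.7082       161.1247
  4     1,057.50       965.5568     3,862.2273
  Σ                  1,130.4158     4,189.4464
Price P = Σ PV = 1,130.4158.
Macaulay duration = Σ(t·PV) / P = 4,189.4464 / 1,130.4158 = 3.70611 half-year periods.
In years: 3.70611 / 2 = 1.85306 years.

1.8531 years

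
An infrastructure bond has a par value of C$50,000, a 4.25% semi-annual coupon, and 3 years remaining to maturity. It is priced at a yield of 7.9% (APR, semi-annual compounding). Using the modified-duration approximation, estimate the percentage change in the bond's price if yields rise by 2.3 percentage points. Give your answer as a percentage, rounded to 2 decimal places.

-6.28%

Periodic yield y = 0.0395. Modified duration first:
  t   CF        PV=CF/(1+0.0395)^t    t·PV
  1     1,062.50     1,022.1260     1,022.1260
  2     1,062.50       983.2862     1,966.5724
  3     1,062.50       945.9223     2,837.7669
  4     1,062.50       909.9781     3,639.9126
  5     1,062.50       875.3999     4,376.9993
  6    51,062.50    40,472.0415   242,832.2491
  Σ                 45,208.7540   256,675.6263
P = 45,208.7540; D_Mac = 5.67756 half-year periods = 2.83878 yrs; D_mod = 2.83878/(1+0.0395) = 2.73091 yrs.
ΔP/P ≈ -D_mod · Δy = -2.73091 × (+0.023) = -0.062811 = -6.2811%.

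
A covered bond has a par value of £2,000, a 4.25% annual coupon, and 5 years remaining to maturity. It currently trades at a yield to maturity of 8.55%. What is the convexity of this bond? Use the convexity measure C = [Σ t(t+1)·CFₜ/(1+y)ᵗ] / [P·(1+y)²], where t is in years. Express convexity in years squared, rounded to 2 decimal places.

With y = 0.0855:
  t   CF        PV=CF/(1+0.0855)^t    t·PV        t(t+1)·PV
  1        85.00        78.3049        78.3049         156.6099
  2        85.00        72.1372       144.2744         432.8232
  3        85.00        66.4553       199.3658         797.4633
  4        85.00        61.2209       244.8835       1,224.4177
  5     2,085.00     1,383.4291     6,917.1457      41,502.8743
  Σ                  1,661.5474     7,583.9744      44,114.1884
P = 1,661.5474.
Convexity = Σ t(t+1)·PV / [P·(1+y)²] = 44,114.1884 / (1,661.5474 × 1.178310) = 22.53232.

22.53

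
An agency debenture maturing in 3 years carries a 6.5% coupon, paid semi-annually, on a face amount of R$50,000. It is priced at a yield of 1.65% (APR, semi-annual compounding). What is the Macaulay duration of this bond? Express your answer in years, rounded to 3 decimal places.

2.790 years

Periodic yield y = 0.00825. Discount each cash flow and weight by its period:
  t   CF        PV=CF/(1+0.00825)^t    t·PV
  1     1,625.00     1,611.7034     1,611.7034
  2     1,625.00     1,598.5157     3,197.0314
  3     1,625.00     1,585.4358     4,756.3075
  4     1,625.00     1,572.4630     6,289.8521
  5     1,625.00     1,559.5964     7,797.9818
  6    51,625.00    49,141.7571   294,850.5424
  Σ                 57,069.4714   318,503.4186
Price P = Σ PV = 57,069.4714.
Macaulay duration = Σ(t·PV) / P = 318,503.4186 / 57,069.4714 = 5.58098 half-year periods.
In years: 5.58098 / 2 = 2.79049 years.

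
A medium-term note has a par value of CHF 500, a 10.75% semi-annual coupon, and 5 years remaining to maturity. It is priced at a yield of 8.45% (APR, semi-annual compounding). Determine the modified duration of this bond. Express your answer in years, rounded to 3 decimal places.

Periodic yield y = 0.04225. First find Macaulay duration:
  t   CF        PV=CF/(1+0.04225)^t    t·PV
  1       26.875        25.7856        25.7856
  2       26.875        24.7403        49.4806
  3       26.875        23.7374        71.2121
  4       26.875        22.7751        91.1005
  5       26.875        21.8519       109.2594
  6       26.875        20.9661       125.7964
  7       26.875        20.1162       140.8131
  8       26.875        19.3007       154.4057
  9       26.875        18.5183       166.6648
  10     526.875       348.3281     3,483.2813
  Σ                    546.1196     4,417.7996
P = 546.1196; Macaulay duration = 4,417.7996 / 546.1196 = 8.08944 half-year periods = 4.04472 years.
Modified duration = D_Mac / (1 + y) = 4.04472 / 1.04225 = 3.88076 years.

3.881 years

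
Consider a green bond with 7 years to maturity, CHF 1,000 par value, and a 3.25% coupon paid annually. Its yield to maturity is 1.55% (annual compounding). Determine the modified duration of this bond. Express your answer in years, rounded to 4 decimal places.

6.3129 years

Periodic yield y = 0.0155. First find Macaulay duration:
  t   CF        PV=CF/(1+0.0155)^t    t·PV
  1        32.50        32.0039        32.0039
  2        32.50        31.5154        63.0309
  3        32.50        31.0344        93.1032
  4        32.50        30.5607       122.2429
  5        32.50        30.0943       150.4713
  6        32.50        29.6349       177.8095
  7     1,032.50       927.1085     6,489.7595
  Σ                  1,111.9522     7,128.4214
P = 1,111.9522; Macaulay duration = 7,128.4214 / 1,111.9522 = 6.41073 years.
Modified duration = D_Mac / (1 + y) = 6.41073 / 1.0155 = 6.31288 years.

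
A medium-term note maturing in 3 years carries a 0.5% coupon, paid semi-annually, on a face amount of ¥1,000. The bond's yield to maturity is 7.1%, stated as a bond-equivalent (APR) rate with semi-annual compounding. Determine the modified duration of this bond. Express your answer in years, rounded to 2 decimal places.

2.88 years

Periodic yield y = 0.0355. First find Macaulay duration:
  t   CF        PV=CF/(1+0.0355)^t    t·PV
  1         2.50         2.4143         2.4143
  2         2.50         2.3315         4.6630
  3         2.50         2.2516         6.7548
  4         2.50         2.1744         8.6976
  5         2.50         2.0999        10.4993
  6     1,002.50       813.1745     4,879.0471
  Σ                    824.4462     4,912.0761
P = 824.4462; Macaulay duration = 4,912.0761 / 824.4462 = 5.95803 half-year periods = 2.97902 years.
Modified duration = D_Mac / (1 + y) = 2.97902 / 1.0355 = 2.87689 years.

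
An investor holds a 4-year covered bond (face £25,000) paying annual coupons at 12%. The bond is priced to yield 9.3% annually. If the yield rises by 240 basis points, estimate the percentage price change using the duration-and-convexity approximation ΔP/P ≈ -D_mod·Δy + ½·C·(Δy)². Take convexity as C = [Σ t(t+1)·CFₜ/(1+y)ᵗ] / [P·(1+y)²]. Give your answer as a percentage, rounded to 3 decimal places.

With y = 0.093:
  t   CF        PV=CF/(1+0.093)^t    t·PV        t(t+1)·PV
  1     3,000.00     2,744.7392     2,744.7392       5,489.4785
  2     3,000.00     2,511.1978     5,022.3957      15,067.1871
  3     3,000.00     2,297.5278     6,892.5833      27,570.3332
  4    28,000.00    19,619.0233    78,476.0933     392,380.4665
  Σ                 27,172.4882    93,135.8116     440,507.4653
P = 27,172.4882; D_Mac = 3.42758 yrs; D_mod = 3.13594 yrs; C = 13.57012.
Duration effect: -3.13594 × (+0.024) = -0.075262
Convexity effect: 0.5 × 13.57012 × (0.024)² = +0.0039082
ΔP/P ≈ -0.075262 + 0.0039082 = -0.071354 = -7.1354%.

-7.135%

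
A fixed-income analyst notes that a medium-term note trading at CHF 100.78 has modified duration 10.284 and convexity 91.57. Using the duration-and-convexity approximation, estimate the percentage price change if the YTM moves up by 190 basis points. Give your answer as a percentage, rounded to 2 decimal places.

Duration effect: -D_mod·Δy = -10.284 × (+0.019) = -0.195396
Convexity effect: ½·C·(Δy)² = 0.5 × 91.57 × (0.019)² = +0.016528385
ΔP/P ≈ -0.195396 + 0.016528385 = -0.178867615
= -17.8867615%.

-17.89%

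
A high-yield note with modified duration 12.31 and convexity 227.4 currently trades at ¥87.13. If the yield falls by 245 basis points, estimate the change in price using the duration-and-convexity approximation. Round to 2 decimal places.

+¥32.22

Duration effect: -D_mod·Δy = -12.31 × (-0.0245) = +0.301595
Convexity effect: ½·C·(Δy)² = 0.5 × 227.4 × (-0.0245)² = +0.068248425
ΔP/P ≈ +0.301595 + 0.068248425 = +0.369843425
ΔP ≈ 87.13 × (+0.369843425) = +32.22445762025.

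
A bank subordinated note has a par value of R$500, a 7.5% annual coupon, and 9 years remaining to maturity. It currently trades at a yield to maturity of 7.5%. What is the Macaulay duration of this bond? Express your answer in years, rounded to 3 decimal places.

Periodic yield y = 0.075. Discount each cash flow and weight by its year:
  t   CF        PV=CF/(1+0.075)^t    t·PV
  1        37.50        34.8837        34.8837
  2        37.50        32.4500        64.8999
  3        37.50        30.1860        90.5581
  4        37.50        28.0800       112.3201
  5        37.50        26.1209       130.6047
  6        37.50        24.2986       145.7913
  7        37.50        22.6033       158.2232
  8        37.50        21.0263       168.2107
  9       537.50       280.3511     2,523.1601
  Σ                    500.0000     3,428.6518
Price P = Σ PV = 500.0000.
Macaulay duration = Σ(t·PV) / P = 3,428.6518 / 500.0000 = 6.85730 years.

6.857 years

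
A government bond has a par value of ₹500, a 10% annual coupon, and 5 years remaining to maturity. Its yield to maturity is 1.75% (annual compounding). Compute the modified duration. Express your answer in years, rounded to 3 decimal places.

4.232 years

Periodic yield y = 0.0175. First find Macaulay duration:
  t   CF        PV=CF/(1+0.0175)^t    t·PV
  1        50.00        49.1400        49.1400
  2        50.00        48.2949        96.5898
  3        50.00        47.4643       142.3928
  4        50.00        46.6479       186.5917
  5       550.00       504.3019     2,521.5095
  Σ                    695.8490     2,996.2238
P = 695.8490; Macaulay duration = 2,996.2238 / 695.8490 = 4.30585 years.
Modified duration = D_Mac / (1 + y) = 4.30585 / 1.0175 = 4.23180 years.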